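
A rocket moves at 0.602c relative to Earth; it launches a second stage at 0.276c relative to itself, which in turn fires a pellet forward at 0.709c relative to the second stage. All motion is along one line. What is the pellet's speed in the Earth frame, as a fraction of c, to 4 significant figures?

u ≈ 0.9531c

Compose boost 2: (0.276 + 0.602)/(1 + 0.276×0.602) = 0.8780/1.16615 = 0.752904
Compose boost 3: (0.709 + 0.752904)/(1 + 0.709×0.752904) = 1.46190/1.53381 = 0.9531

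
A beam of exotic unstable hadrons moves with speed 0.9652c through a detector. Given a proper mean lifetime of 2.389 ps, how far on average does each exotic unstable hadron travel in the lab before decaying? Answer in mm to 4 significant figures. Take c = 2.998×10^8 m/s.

γ = 1/√(1 − 0.9652²) = 3.82390
Dilated lifetime: Δt = γτ₀ = 3.82390 × 2.389 ps = 9.13531 ps
d = vΔt = 0.9652c × 9.13531 ps = 2.89367×10^8 m/s × 9.13531×10^-12 s = 2.643 mm

d ≈ 2.643 mm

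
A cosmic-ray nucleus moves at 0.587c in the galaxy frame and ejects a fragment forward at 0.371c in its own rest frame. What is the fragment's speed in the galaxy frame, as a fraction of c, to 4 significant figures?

u ≈ 0.7867c

Compose boost 2: (0.371 + 0.587)/(1 + 0.371×0.587) = 0.9580/1.21778 = 0.7867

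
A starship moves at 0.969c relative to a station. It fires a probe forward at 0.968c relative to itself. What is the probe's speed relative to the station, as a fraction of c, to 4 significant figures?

u ≈ 0.9995c

Relativistic velocity addition: u = (u' + v)/(1 + u'v/c²)
= (0.968 + 0.969)/(1 + 0.968×0.969) = 1.937/1.93799 = 0.9995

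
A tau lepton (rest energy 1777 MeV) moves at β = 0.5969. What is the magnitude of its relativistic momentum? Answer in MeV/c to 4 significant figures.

p ≈ 1322 MeV/c

γ = 1/√(1 − 0.5969²) = 1.24639
p = γβm₀c = 1.24639 × 0.5969 × 1777 MeV/c = 1322 MeV/c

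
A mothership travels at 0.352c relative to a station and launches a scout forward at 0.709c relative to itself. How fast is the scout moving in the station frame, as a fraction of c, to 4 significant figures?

u ≈ 0.8491c

Compose boost 2: (0.709 + 0.352)/(1 + 0.709×0.352) = 1.061/1.24957 = 0.8491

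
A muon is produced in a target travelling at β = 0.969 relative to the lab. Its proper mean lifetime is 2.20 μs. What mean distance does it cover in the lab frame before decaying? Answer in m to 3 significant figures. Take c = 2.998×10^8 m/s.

γ = 1/√(1 − 0.969²) = 4.0476
Dilated lifetime: Δt = γτ₀ = 4.0476 × 2.20 μs = 8.9047 μs
d = vΔt = 0.969c × 8.9047 μs = 2.9051×10^8 m/s × 8.9047×10^-6 s = 2590 m

d ≈ 2590 m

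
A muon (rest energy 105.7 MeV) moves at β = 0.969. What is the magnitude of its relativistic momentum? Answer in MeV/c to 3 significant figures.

p ≈ 415 MeV/c

γ = 1/√(1 − 0.969²) = 4.0476
p = γβm₀c = 4.0476 × 0.969 × 105.7 MeV/c = 415 MeV/c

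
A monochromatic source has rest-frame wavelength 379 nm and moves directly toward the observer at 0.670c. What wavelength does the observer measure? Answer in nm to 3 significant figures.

Relativistic Doppler: λ_obs = λ_src √((1−β)/(1+β))
= 379 × √(0.33000/1.6700) = 379 × 0.44453 = 168 nm

λ_obs ≈ 168 nm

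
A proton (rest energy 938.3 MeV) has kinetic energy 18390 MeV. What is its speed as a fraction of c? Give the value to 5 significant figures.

β ≈ 0.99882

γ = 1 + K/(m₀c²) = 1 + 18390/938.3 = 20.59928
β = √(1 − 1/γ²) = 0.99882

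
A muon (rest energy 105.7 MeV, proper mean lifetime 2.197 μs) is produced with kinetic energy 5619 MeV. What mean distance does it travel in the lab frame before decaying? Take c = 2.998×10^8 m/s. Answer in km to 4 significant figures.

γ = 1 + K/(m₀c²) = 1 + 5619/105.7 = 54.1599
β = √(1 − 1/γ²) = 0.999830
Dilated lifetime: γτ₀ = 54.1599 × 2.197 μs = 118.989 μs
d = βc·γτ₀ = 0.999830 × (2.998×10^8 m/s) × 0.000118989 s = 35.67 km

d ≈ 35.67 km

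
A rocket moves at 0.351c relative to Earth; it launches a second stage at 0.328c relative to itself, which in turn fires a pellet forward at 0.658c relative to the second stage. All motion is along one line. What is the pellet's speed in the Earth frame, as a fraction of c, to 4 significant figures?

u ≈ 0.9045c

Compose boost 2: (0.328 + 0.351)/(1 + 0.328×0.351) = 0.6790/1.11513 = 0.608899
Compose boost 3: (0.658 + 0.608899)/(1 + 0.658×0.608899) = 1.26690/1.40066 = 0.9045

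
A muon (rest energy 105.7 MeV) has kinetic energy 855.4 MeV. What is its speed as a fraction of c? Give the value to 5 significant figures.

β ≈ 0.99393

γ = 1 + K/(m₀c²) = 1 + 855.4/105.7 = 9.092715
β = √(1 − 1/γ²) = 0.99393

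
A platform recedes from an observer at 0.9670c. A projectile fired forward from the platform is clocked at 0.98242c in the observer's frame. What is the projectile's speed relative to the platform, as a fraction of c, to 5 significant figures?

u' ≈ 0.30840c

Inverse velocity addition: u' = (u − v)/(1 − uv/c²)
= (0.98242 − 0.9670)/(1 − 0.98242×0.9670) = 0.015420/0.04999986 = 0.30840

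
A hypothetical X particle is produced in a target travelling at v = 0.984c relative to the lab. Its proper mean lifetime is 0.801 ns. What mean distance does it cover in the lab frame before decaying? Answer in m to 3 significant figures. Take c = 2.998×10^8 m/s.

γ = 1/√(1 − 0.984²) = 5.6127
Dilated lifetime: Δt = γτ₀ = 5.6127 × 0.801 ns = 4.4957 ns
d = vΔt = 0.984c × 4.4957 ns = 2.9500×10^8 m/s × 4.4957×10^-9 s = 1.33 m

d ≈ 1.33 m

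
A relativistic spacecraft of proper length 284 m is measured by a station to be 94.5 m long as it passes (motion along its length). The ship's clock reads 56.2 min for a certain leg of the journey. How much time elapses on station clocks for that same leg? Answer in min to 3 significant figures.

Length contraction ⇒ γ = L₀/L = 284/94.5 = 3.0053
Time dilation: Δt = γτ₀ = 3.0053 × 56.2 min = 169 min

Δt ≈ 169 min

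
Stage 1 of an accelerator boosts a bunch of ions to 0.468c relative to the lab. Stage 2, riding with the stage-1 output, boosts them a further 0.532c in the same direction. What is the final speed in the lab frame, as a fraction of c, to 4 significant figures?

u ≈ 0.8007c

Compose boost 2: (0.532 + 0.468)/(1 + 0.532×0.468) = 1.000/1.24898 = 0.8007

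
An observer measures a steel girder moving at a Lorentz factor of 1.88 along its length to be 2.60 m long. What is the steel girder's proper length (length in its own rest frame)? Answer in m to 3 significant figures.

L₀ ≈ 4.89 m

γ = 1.88 (given)
L₀ = γL = 1.88 × 2.60 = 4.89 m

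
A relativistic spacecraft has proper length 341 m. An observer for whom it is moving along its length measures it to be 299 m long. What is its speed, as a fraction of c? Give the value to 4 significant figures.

γ = L₀/L = 341/299 = 1.14047
β = √(1 − 1/γ²) = 0.4808

β ≈ 0.4808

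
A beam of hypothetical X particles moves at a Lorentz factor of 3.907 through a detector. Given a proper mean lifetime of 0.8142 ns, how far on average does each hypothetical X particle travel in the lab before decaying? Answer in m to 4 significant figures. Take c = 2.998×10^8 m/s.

d ≈ 0.9219 m

β = √(1 − 1/γ²) = √(1 − 1/3.907²) = 0.966690
Dilated lifetime: Δt = γτ₀ = 3.907 × 0.8142 ns = 3.18108 ns
d = vΔt = 0.966690c × 3.18108 ns = 2.89814×10^8 m/s × 3.18108×10^-9 s = 0.9219 m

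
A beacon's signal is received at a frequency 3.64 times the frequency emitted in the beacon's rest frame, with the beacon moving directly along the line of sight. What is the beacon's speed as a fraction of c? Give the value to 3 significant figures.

f_obs/f_src = √((1+β)/(1−β)) = 3.64  ⇒  (1+β)/(1−β) = 13.250
β = |1 − D²|/(1 + D²) = |1 − 13.250|/(1 + 13.250) = 0.860

β ≈ 0.860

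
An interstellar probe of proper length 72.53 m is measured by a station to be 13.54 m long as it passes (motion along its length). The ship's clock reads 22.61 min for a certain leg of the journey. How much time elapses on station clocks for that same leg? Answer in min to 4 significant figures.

Δt ≈ 121.1 min

Length contraction ⇒ γ = L₀/L = 72.53/13.54 = 5.35672
Time dilation: Δt = γτ₀ = 5.35672 × 22.61 min = 121.1 min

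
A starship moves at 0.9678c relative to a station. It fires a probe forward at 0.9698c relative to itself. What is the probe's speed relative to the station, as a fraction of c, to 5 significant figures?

Relativistic velocity addition: u = (u' + v)/(1 + u'v/c²)
= (0.9698 + 0.9678)/(1 + 0.9698×0.9678) = 1.9376/1.938572 = 0.99950

u ≈ 0.99950c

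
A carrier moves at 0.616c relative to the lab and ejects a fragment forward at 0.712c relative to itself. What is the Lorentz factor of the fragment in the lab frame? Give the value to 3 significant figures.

γ ≈ 2.60

u_lab = (0.712 + 0.616)/(1 + 0.712×0.616) = 1.328/1.43859 = 0.923125
γ = 1/√(1 − 0.923125²) = 2.60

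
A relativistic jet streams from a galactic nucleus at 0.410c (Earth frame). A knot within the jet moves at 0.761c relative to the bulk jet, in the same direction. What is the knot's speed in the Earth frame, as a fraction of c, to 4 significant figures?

u ≈ 0.8925c

Relativistic velocity addition: u = (u' + v)/(1 + u'v/c²)
= (0.761 + 0.410)/(1 + 0.761×0.410) = 1.171/1.31201 = 0.8925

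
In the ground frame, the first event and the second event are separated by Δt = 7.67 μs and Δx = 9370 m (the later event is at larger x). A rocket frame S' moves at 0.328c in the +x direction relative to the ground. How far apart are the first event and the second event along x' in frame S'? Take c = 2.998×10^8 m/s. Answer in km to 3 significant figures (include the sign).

Δx' ≈ 9.12 km

γ = 1/√(1 − 0.328²) = 1.0586
Δx' = γ(Δx − vΔt) = 1.0586 × (9370 m − 0.328×(2.998×10^8 m/s)×7.67×10^-6 s)
= 1.0586 × (8615.8 m) = 9.12 km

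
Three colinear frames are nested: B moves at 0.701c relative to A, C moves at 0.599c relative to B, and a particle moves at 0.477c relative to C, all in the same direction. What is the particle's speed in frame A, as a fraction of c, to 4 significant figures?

Compose boost 2: (0.599 + 0.701)/(1 + 0.599×0.701) = 1.300/1.41990 = 0.915558
Compose boost 3: (0.477 + 0.915558)/(1 + 0.477×0.915558) = 1.39256/1.43672 = 0.9693

u ≈ 0.9693c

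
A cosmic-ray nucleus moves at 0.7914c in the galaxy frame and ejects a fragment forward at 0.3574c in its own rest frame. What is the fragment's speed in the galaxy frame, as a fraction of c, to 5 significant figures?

u ≈ 0.89551c

Compose boost 2: (0.3574 + 0.7914)/(1 + 0.3574×0.7914) = 1.1488/1.282846 = 0.89551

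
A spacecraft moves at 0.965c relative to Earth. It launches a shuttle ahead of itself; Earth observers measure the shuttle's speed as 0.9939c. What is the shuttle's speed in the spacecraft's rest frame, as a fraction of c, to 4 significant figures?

Inverse velocity addition: u' = (u − v)/(1 − uv/c²)
= (0.9939 − 0.965)/(1 − 0.9939×0.965) = 0.02890/0.0408865 = 0.7068

u' ≈ 0.7068c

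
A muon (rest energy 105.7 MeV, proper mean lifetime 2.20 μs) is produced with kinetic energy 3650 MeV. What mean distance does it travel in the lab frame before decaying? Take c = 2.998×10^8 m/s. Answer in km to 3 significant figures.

d ≈ 23.4 km

γ = 1 + K/(m₀c²) = 1 + 3650/105.7 = 35.532
β = √(1 − 1/γ²) = 0.99960
Dilated lifetime: γτ₀ = 35.532 × 2.20 μs = 78.170 μs
d = βc·γτ₀ = 0.99960 × (2.998×10^8 m/s) × 7.8170×10^-5 s = 23.4 km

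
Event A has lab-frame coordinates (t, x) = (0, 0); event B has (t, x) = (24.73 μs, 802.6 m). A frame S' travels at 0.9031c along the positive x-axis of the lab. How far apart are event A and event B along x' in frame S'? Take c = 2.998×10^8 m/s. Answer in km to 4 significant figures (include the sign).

γ = 1/√(1 − 0.9031²) = 2.32867
Δx' = γ(Δx − vΔt) = 2.32867 × (802.6 m − 0.9031×(2.998×10^8 m/s)×24.73×10^-6 s)
= 2.32867 × (-5893.03 m) = -13.72 km

Δx' ≈ -13.72 km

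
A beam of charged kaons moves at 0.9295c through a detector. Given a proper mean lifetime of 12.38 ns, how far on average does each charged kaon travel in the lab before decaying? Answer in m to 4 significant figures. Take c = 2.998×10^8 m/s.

γ = 1/√(1 − 0.9295²) = 2.71133
Dilated lifetime: Δt = γτ₀ = 2.71133 × 12.38 ns = 33.5663 ns
d = vΔt = 0.9295c × 33.5663 ns = 2.78664×10^8 m/s × 3.35663×10^-8 s = 9.354 m

d ≈ 9.354 m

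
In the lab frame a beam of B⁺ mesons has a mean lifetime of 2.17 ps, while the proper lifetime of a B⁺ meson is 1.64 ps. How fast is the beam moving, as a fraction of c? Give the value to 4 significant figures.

β ≈ 0.6548

γ = Δt/τ₀ = 2.17/1.64 = 1.32317
β = √(1 − 1/γ²) = √(1 − 1/1.32317²) = 0.6548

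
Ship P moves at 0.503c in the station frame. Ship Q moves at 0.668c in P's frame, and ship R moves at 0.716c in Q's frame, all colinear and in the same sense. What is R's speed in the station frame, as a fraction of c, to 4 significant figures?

u ≈ 0.9784c

Compose boost 2: (0.668 + 0.503)/(1 + 0.668×0.503) = 1.171/1.33600 = 0.876494
Compose boost 3: (0.716 + 0.876494)/(1 + 0.716×0.876494) = 1.59249/1.62757 = 0.9784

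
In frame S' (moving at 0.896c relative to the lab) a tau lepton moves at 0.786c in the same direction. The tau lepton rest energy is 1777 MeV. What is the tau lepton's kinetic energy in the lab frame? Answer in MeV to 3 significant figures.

u_lab = (0.786 + 0.896)/(1 + 0.786×0.896) = 0.986941
γ = 1/√(1 − 0.986941²) = 6.2080
K = (γ − 1)m₀c² = (6.2080 − 1) × 1777 = 5.2080 × 1777 = 9250 MeV

K ≈ 9250 MeV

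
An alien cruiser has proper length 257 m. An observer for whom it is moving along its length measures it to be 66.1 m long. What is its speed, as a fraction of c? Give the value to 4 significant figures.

β ≈ 0.9664

γ = L₀/L = 257/66.1 = 3.88805
β = √(1 − 1/γ²) = 0.9664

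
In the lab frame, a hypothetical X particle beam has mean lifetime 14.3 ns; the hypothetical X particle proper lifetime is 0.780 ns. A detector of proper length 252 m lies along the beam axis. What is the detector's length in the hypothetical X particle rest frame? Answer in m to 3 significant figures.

L ≈ 13.7 m

Time dilation ⇒ γ = Δt/τ₀ = 14.3/0.780 = 18.333
Length contraction: L = L₀/γ = 252/18.333 = 13.7 m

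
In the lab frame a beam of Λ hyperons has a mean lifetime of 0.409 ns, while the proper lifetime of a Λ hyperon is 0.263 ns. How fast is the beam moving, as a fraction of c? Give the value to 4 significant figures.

β ≈ 0.7658

γ = Δt/τ₀ = 0.409/0.263 = 1.55513
β = √(1 − 1/γ²) = √(1 − 1/1.55513²) = 0.7658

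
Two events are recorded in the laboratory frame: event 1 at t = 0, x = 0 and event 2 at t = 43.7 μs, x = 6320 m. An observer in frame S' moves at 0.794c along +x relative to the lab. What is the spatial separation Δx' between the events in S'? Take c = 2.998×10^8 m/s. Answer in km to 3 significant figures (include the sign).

Δx' ≈ -6.72 km

γ = 1/√(1 − 0.794²) = 1.6450
Δx' = γ(Δx − vΔt) = 1.6450 × (6320 m − 0.794×(2.998×10^8 m/s)×43.7×10^-6 s)
= 1.6450 × (-4082.4 m) = -6.72 km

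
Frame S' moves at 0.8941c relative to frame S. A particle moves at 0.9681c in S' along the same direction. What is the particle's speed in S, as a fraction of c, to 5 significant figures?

u ≈ 0.99819c

Relativistic velocity addition: u = (u' + v)/(1 + u'v/c²)
= (0.9681 + 0.8941)/(1 + 0.9681×0.8941) = 1.8622/1.865578 = 0.99819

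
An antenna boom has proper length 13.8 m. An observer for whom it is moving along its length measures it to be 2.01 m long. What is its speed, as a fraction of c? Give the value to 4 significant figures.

β ≈ 0.9893

γ = L₀/L = 13.8/2.01 = 6.86567
β = √(1 − 1/γ²) = 0.9893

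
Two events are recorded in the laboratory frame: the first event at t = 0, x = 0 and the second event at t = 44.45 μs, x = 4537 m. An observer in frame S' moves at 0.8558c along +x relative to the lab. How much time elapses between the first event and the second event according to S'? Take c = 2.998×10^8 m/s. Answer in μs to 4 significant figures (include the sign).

γ = 1/√(1 − 0.8558²) = 1.93309
Δt' = γ(Δt − vΔx/c²) = 1.93309 × (44.45 μs − 0.8558×4537 m / (2.998×10^8 m/s))
= 1.93309 × (31.4988 μs) = 60.89 μs

Δt' ≈ 60.89 μs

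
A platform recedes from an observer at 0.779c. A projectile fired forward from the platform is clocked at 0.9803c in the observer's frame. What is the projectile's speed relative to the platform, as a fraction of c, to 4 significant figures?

u' ≈ 0.8517c

Inverse velocity addition: u' = (u − v)/(1 − uv/c²)
= (0.9803 − 0.779)/(1 − 0.9803×0.779) = 0.2013/0.236346 = 0.8517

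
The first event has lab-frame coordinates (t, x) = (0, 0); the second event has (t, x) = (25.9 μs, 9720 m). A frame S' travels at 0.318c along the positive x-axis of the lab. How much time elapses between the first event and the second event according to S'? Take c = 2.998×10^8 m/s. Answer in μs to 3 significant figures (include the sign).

Δt' ≈ 16.4 μs

γ = 1/√(1 − 0.318²) = 1.0548
Δt' = γ(Δt − vΔx/c²) = 1.0548 × (25.9 μs − 0.318×9720 m / (2.998×10^8 m/s))
= 1.0548 × (15.590 μs) = 16.4 μs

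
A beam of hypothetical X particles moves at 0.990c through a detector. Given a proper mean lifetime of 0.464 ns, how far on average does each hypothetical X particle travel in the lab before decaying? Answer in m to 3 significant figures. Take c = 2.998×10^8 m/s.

γ = 1/√(1 − 0.990²) = 7.0888
Dilated lifetime: Δt = γτ₀ = 7.0888 × 0.464 ns = 3.2892 ns
d = vΔt = 0.990c × 3.2892 ns = 2.9680×10^8 m/s × 3.2892×10^-9 s = 0.976 m

d ≈ 0.976 m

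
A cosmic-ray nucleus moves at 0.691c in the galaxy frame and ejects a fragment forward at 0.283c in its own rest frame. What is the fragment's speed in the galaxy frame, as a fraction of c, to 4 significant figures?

Compose boost 2: (0.283 + 0.691)/(1 + 0.283×0.691) = 0.9740/1.19555 = 0.8147

u ≈ 0.8147c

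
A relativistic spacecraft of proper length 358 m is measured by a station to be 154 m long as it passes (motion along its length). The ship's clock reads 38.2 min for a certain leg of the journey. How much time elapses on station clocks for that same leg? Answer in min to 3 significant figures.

Length contraction ⇒ γ = L₀/L = 358/154 = 2.3247
Time dilation: Δt = γτ₀ = 2.3247 × 38.2 min = 88.8 min

Δt ≈ 88.8 min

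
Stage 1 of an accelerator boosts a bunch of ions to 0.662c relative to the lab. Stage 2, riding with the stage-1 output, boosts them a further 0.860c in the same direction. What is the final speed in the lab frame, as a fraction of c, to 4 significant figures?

Compose boost 2: (0.860 + 0.662)/(1 + 0.860×0.662) = 1.522/1.56932 = 0.9698

u ≈ 0.9698c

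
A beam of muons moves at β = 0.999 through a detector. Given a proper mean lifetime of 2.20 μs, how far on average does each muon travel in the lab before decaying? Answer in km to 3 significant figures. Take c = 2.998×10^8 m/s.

γ = 1/√(1 − 0.999²) = 22.366
Dilated lifetime: Δt = γτ₀ = 22.366 × 2.20 μs = 49.206 μs
d = vΔt = 0.999c × 49.206 μs = 2.9950×10^8 m/s × 4.9206×10^-5 s = 14.7 km

d ≈ 14.7 km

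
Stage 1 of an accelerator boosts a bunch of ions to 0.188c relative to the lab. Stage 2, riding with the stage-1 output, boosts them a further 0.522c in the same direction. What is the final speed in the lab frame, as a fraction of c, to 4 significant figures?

Compose boost 2: (0.522 + 0.188)/(1 + 0.522×0.188) = 0.7100/1.09814 = 0.6466

u ≈ 0.6466c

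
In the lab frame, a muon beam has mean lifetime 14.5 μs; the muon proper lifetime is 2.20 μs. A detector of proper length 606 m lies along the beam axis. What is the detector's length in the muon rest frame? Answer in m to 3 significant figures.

Time dilation ⇒ γ = Δt/τ₀ = 14.5/2.20 = 6.5909
Length contraction: L = L₀/γ = 606/6.5909 = 91.9 m

L ≈ 91.9 m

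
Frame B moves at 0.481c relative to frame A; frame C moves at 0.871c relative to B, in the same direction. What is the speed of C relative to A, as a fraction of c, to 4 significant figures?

u ≈ 0.9528c

Compose boost 2: (0.871 + 0.481)/(1 + 0.871×0.481) = 1.352/1.41895 = 0.9528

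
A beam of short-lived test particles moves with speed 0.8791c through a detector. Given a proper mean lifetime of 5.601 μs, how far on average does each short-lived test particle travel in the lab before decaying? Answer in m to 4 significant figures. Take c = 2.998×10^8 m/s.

d ≈ 3097 m

γ = 1/√(1 − 0.8791²) = 2.09803
Dilated lifetime: Δt = γτ₀ = 2.09803 × 5.601 μs = 11.7511 μs
d = vΔt = 0.8791c × 11.7511 μs = 2.63554×10^8 m/s × 1.17511×10^-5 s = 3097 m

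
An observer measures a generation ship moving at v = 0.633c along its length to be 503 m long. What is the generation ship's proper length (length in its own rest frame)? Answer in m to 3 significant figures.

γ = 1/√(1 − 0.633²) = 1.2917
L₀ = γL = 1.2917 × 503 = 650 m

L₀ ≈ 650 m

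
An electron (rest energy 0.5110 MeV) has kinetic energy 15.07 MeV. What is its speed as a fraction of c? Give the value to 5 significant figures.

β ≈ 0.99946

γ = 1 + K/(m₀c²) = 1 + 15.07/0.5110 = 30.49119
β = √(1 − 1/γ²) = 0.99946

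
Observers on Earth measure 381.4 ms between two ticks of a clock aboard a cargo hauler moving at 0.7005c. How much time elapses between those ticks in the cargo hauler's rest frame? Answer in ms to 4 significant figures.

τ₀ ≈ 272.2 ms

γ = 1/√(1 − 0.7005²) = 1.40124
Proper time: τ₀ = Δt/γ = 381.4/1.40124 = 272.2 ms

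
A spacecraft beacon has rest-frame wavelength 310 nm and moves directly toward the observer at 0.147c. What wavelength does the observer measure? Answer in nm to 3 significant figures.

Relativistic Doppler: λ_obs = λ_src √((1−β)/(1+β))
= 310 × √(0.85300/1.1470) = 310 × 0.86237 = 267 nm

λ_obs ≈ 267 nm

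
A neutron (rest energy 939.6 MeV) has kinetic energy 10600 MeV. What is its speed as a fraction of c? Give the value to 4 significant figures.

γ = 1 + K/(m₀c²) = 1 + 10600/939.6 = 12.2814
β = √(1 − 1/γ²) = 0.9967

β ≈ 0.9967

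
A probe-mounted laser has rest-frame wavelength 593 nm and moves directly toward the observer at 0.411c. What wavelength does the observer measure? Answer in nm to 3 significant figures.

λ_obs ≈ 383 nm

Relativistic Doppler: λ_obs = λ_src √((1−β)/(1+β))
= 593 × √(0.58900/1.4110) = 593 × 0.64609 = 383 nm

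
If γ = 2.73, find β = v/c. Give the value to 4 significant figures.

β ≈ 0.9305

β = √(1 − 1/γ²) = √(1 − 1/2.73²) = √(0.865824) = 0.9305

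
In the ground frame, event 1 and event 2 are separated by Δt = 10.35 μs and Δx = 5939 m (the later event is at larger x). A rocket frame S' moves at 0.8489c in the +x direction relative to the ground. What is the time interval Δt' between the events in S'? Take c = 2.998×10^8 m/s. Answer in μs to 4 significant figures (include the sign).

Δt' ≈ -12.23 μs

γ = 1/√(1 − 0.8489²) = 1.89196
Δt' = γ(Δt − vΔx/c²) = 1.89196 × (10.35 μs − 0.8489×5939 m / (2.998×10^8 m/s))
= 1.89196 × (-6.46660 μs) = -12.23 μs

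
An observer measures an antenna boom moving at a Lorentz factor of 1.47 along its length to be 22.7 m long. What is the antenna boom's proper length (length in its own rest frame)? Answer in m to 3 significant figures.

L₀ ≈ 33.4 m

γ = 1.47 (given)
L₀ = γL = 1.47 × 22.7 = 33.4 m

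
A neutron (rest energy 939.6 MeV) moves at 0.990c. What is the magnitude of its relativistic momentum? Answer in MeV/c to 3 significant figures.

γ = 1/√(1 − 0.990²) = 7.0888
p = γβm₀c = 7.0888 × 0.990 × 939.6 MeV/c = 6590 MeV/c

p ≈ 6590 MeV/c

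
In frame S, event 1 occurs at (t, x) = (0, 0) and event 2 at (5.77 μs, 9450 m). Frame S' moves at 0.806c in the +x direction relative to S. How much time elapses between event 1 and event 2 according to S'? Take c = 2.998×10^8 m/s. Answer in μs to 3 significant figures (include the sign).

Δt' ≈ -33.2 μs

γ = 1/√(1 − 0.806²) = 1.6894
Δt' = γ(Δt − vΔx/c²) = 1.6894 × (5.77 μs − 0.806×9450 m / (2.998×10^8 m/s))
= 1.6894 × (-19.636 μs) = -33.2 μs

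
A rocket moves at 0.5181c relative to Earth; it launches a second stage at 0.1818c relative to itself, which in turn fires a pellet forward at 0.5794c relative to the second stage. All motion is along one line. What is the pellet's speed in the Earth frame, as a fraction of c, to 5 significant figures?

u ≈ 0.88942c

Compose boost 2: (0.1818 + 0.5181)/(1 + 0.1818×0.5181) = 0.69990/1.094191 = 0.6396509
Compose boost 3: (0.5794 + 0.6396509)/(1 + 0.5794×0.6396509) = 1.219051/1.370614 = 0.88942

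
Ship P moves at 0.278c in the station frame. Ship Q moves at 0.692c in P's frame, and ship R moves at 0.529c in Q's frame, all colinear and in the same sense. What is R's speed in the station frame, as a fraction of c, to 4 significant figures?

u ≈ 0.9386c

Compose boost 2: (0.692 + 0.278)/(1 + 0.692×0.278) = 0.9700/1.19238 = 0.813502
Compose boost 3: (0.529 + 0.813502)/(1 + 0.529×0.813502) = 1.34250/1.43034 = 0.9386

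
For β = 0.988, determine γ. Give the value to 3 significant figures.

γ = 1/√(1 − β²) = 1/√(1 − 0.988²) = 1/√(0.023856) = 6.47

γ ≈ 6.47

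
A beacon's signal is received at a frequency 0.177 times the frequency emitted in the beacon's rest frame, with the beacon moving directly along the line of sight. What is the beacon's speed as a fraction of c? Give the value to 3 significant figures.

f_obs/f_src = √((1−β)/(1+β)) = 0.177  ⇒  (1−β)/(1+β) = 0.031329
β = |1 − D²|/(1 + D²) = |1 − 0.031329|/(1 + 0.031329) = 0.939

β ≈ 0.939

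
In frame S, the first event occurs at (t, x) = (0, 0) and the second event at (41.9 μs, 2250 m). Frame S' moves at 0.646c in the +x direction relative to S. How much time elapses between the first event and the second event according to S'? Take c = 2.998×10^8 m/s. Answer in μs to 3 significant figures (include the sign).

γ = 1/√(1 − 0.646²) = 1.3100
Δt' = γ(Δt − vΔx/c²) = 1.3100 × (41.9 μs − 0.646×2250 m / (2.998×10^8 m/s))
= 1.3100 × (37.052 μs) = 48.5 μs

Δt' ≈ 48.5 μs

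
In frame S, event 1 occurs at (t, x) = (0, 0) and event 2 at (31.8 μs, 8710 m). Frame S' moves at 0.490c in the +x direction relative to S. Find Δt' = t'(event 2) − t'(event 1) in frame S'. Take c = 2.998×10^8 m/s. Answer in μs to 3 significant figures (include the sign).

γ = 1/√(1 − 0.490²) = 1.1472
Δt' = γ(Δt − vΔx/c²) = 1.1472 × (31.8 μs − 0.490×8710 m / (2.998×10^8 m/s))
= 1.1472 × (17.564 μs) = 20.1 μs

Δt' ≈ 20.1 μs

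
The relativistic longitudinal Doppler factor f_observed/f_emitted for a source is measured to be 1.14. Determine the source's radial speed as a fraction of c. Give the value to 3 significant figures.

f_obs/f_src = √((1+β)/(1−β)) = 1.14  ⇒  (1+β)/(1−β) = 1.2996
β = |1 − D²|/(1 + D²) = |1 − 1.2996|/(1 + 1.2996) = 0.130

β ≈ 0.130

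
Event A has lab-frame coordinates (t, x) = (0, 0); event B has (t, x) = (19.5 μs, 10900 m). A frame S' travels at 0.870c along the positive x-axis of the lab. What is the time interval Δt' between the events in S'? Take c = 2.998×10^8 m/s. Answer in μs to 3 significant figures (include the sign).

γ = 1/√(1 − 0.870²) = 2.0282
Δt' = γ(Δt − vΔx/c²) = 2.0282 × (19.5 μs − 0.870×10900 m / (2.998×10^8 m/s))
= 2.0282 × (-12.131 μs) = -24.6 μs

Δt' ≈ -24.6 μs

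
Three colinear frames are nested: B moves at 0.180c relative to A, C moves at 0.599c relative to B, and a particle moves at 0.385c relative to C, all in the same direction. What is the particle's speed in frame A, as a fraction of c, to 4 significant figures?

Compose boost 2: (0.599 + 0.180)/(1 + 0.599×0.180) = 0.7790/1.10782 = 0.703183
Compose boost 3: (0.385 + 0.703183)/(1 + 0.385×0.703183) = 1.08818/1.27073 = 0.8563

u ≈ 0.8563c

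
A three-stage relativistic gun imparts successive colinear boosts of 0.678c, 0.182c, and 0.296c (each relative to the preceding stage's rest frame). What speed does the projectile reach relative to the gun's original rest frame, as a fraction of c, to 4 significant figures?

u ≈ 0.8654c

Compose boost 2: (0.182 + 0.678)/(1 + 0.182×0.678) = 0.8600/1.12340 = 0.765536
Compose boost 3: (0.296 + 0.765536)/(1 + 0.296×0.765536) = 1.06154/1.22660 = 0.8654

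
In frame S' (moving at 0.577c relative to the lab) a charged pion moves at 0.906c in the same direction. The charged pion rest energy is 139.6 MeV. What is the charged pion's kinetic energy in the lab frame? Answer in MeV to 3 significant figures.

K ≈ 475 MeV

u_lab = (0.906 + 0.577)/(1 + 0.906×0.577) = 0.973888
γ = 1/√(1 − 0.973888²) = 4.4047
K = (γ − 1)m₀c² = (4.4047 − 1) × 139.6 = 3.4047 × 139.6 = 475 MeV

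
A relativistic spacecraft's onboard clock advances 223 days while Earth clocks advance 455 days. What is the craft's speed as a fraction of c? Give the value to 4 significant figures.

β ≈ 0.8717

γ = Δt/τ₀ = 455/223 = 2.04036
β = √(1 − 1/γ²) = √(1 − 1/2.04036²) = 0.8717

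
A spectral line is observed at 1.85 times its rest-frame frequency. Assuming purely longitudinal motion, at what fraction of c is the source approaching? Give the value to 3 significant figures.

β ≈ 0.548

f_obs/f_src = √((1+β)/(1−β)) = 1.85  ⇒  (1+β)/(1−β) = 3.4225
β = |1 − D²|/(1 + D²) = |1 − 3.4225|/(1 + 3.4225) = 0.548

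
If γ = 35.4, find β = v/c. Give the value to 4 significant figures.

β = √(1 − 1/γ²) = √(1 − 1/35.4²) = √(0.999202) = 0.9996

β ≈ 0.9996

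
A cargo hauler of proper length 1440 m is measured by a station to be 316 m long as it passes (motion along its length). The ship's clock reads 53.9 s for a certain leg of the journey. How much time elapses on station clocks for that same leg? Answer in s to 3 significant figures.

Δt ≈ 246 s

Length contraction ⇒ γ = L₀/L = 1440/316 = 4.5570
Time dilation: Δt = γτ₀ = 4.5570 × 53.9 s = 246 s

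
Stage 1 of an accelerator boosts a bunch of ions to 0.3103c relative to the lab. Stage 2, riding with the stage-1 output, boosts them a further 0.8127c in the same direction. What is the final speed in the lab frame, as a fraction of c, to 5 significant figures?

Compose boost 2: (0.8127 + 0.3103)/(1 + 0.8127×0.3103) = 1.1230/1.252181 = 0.89684

u ≈ 0.89684c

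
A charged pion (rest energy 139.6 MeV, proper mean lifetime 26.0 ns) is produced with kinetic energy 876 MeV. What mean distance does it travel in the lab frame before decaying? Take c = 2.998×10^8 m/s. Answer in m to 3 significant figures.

γ = 1 + K/(m₀c²) = 1 + 876/139.6 = 7.2751
β = √(1 − 1/γ²) = 0.99051
Dilated lifetime: γτ₀ = 7.2751 × 26.0 ns = 189.15 ns
d = βc·γτ₀ = 0.99051 × (2.998×10^8 m/s) × 1.8915×10^-7 s = 56.2 m

d ≈ 56.2 m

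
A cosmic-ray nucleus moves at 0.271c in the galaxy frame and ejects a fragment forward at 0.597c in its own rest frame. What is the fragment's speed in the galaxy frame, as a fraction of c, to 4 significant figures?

Compose boost 2: (0.597 + 0.271)/(1 + 0.597×0.271) = 0.8680/1.16179 = 0.7471

u ≈ 0.7471c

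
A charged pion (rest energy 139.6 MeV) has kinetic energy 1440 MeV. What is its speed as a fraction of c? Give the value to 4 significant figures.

γ = 1 + K/(m₀c²) = 1 + 1440/139.6 = 11.3152
β = √(1 − 1/γ²) = 0.9961

β ≈ 0.9961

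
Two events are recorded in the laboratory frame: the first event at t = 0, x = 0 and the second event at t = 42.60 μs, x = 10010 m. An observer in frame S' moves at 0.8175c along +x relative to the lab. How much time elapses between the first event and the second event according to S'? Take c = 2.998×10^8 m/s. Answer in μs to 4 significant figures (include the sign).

Δt' ≈ 26.57 μs

γ = 1/√(1 − 0.8175²) = 1.73633
Δt' = γ(Δt − vΔx/c²) = 1.73633 × (42.60 μs − 0.8175×10010 m / (2.998×10^8 m/s))
= 1.73633 × (15.3046 μs) = 26.57 μs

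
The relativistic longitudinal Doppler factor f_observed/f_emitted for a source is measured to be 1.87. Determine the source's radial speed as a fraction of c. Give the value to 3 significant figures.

β ≈ 0.555

f_obs/f_src = √((1+β)/(1−β)) = 1.87  ⇒  (1+β)/(1−β) = 3.4969
β = |1 − D²|/(1 + D²) = |1 − 3.4969|/(1 + 3.4969) = 0.555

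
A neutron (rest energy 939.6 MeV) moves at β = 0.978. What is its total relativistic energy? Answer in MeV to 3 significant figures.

γ = 1/√(1 − 0.978²) = 4.7938
E = γm₀c² = 4.7938 × 939.6 MeV = 4500 MeV

E ≈ 4500 MeV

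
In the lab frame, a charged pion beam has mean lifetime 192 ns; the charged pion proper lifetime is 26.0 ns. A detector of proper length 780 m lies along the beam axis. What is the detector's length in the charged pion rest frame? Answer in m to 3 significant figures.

Time dilation ⇒ γ = Δt/τ₀ = 192/26.0 = 7.3846
Length contraction: L = L₀/γ = 780/7.3846 = 106 m

L ≈ 106 m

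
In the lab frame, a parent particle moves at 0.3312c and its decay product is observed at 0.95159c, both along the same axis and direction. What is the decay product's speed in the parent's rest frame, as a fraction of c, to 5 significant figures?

Inverse velocity addition: u' = (u − v)/(1 − uv/c²)
= (0.95159 − 0.3312)/(1 − 0.95159×0.3312) = 0.62039/0.6848334 = 0.90590

u' ≈ 0.90590c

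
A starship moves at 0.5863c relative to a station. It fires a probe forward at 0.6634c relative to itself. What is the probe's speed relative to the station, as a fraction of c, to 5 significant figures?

u ≈ 0.89974c

Relativistic velocity addition: u = (u' + v)/(1 + u'v/c²)
= (0.6634 + 0.5863)/(1 + 0.6634×0.5863) = 1.2497/1.388951 = 0.89974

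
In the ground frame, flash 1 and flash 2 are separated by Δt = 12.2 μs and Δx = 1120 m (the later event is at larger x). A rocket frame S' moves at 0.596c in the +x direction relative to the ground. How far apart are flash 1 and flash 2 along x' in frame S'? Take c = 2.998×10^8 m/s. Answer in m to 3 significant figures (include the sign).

γ = 1/√(1 − 0.596²) = 1.2454
Δx' = γ(Δx − vΔt) = 1.2454 × (1120 m − 0.596×(2.998×10^8 m/s)×12.2×10^-6 s)
= 1.2454 × (-1059.9 m) = -1320 m

Δx' ≈ -1320 m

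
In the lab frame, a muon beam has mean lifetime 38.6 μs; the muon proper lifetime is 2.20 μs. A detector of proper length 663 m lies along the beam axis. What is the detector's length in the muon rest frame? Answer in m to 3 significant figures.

L ≈ 37.8 m

Time dilation ⇒ γ = Δt/τ₀ = 38.6/2.20 = 17.545
Length contraction: L = L₀/γ = 663/17.545 = 37.8 m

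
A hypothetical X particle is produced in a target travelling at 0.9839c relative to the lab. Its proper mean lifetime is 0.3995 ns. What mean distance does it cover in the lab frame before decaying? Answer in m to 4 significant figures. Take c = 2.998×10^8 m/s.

d ≈ 0.6594 m

γ = 1/√(1 − 0.9839²) = 5.59535
Dilated lifetime: Δt = γτ₀ = 5.59535 × 0.3995 ns = 2.23534 ns
d = vΔt = 0.9839c × 2.23534 ns = 2.94973×10^8 m/s × 2.23534×10^-9 s = 0.6594 m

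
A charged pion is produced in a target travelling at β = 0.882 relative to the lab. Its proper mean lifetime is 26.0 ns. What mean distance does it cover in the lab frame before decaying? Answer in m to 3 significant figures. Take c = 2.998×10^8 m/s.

d ≈ 14.6 m

γ = 1/√(1 − 0.882²) = 2.1220
Dilated lifetime: Δt = γτ₀ = 2.1220 × 26.0 ns = 55.172 ns
d = vΔt = 0.882c × 55.172 ns = 2.6442×10^8 m/s × 5.5172×10^-8 s = 14.6 m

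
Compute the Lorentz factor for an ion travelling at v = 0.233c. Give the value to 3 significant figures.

γ = 1/√(1 − β²) = 1/√(1 − 0.233²) = 1/√(0.94571) = 1.03

γ ≈ 1.03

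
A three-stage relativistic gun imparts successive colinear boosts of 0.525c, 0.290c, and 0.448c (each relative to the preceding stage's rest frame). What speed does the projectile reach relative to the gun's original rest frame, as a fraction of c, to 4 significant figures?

Compose boost 2: (0.290 + 0.525)/(1 + 0.290×0.525) = 0.8150/1.15225 = 0.707312
Compose boost 3: (0.448 + 0.707312)/(1 + 0.448×0.707312) = 1.15531/1.31688 = 0.8773

u ≈ 0.8773c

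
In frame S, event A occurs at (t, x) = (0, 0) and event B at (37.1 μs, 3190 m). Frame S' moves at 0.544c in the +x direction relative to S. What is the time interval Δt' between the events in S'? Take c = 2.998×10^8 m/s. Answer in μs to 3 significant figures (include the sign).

γ = 1/√(1 − 0.544²) = 1.1918
Δt' = γ(Δt − vΔx/c²) = 1.1918 × (37.1 μs − 0.544×3190 m / (2.998×10^8 m/s))
= 1.1918 × (31.312 μs) = 37.3 μs

Δt' ≈ 37.3 μs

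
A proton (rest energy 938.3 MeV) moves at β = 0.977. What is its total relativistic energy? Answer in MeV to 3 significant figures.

E ≈ 4400 MeV

γ = 1/√(1 − 0.977²) = 4.6896
E = γm₀c² = 4.6896 × 938.3 MeV = 4400 MeV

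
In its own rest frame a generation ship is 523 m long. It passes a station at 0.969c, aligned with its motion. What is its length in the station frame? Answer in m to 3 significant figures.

L ≈ 129 m

γ = 1/√(1 − 0.969²) = 4.0476
Length contraction: L = L₀/γ = 523/4.0476 = 129 m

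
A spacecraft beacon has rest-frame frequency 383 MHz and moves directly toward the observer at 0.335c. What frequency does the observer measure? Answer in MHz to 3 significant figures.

f_obs ≈ 543 MHz

Relativistic Doppler: f_obs = f_src √((1+β)/(1−β))
= 383 × √(1.3350/0.66500) = 383 × 1.4169 = 543 MHz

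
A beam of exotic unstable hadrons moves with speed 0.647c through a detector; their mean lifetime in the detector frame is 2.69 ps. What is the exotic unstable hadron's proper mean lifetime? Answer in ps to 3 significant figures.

τ₀ ≈ 2.05 ps

γ = 1/√(1 − 0.647²) = 1.3115
Proper time: τ₀ = Δt/γ = 2.69/1.3115 = 2.05 ps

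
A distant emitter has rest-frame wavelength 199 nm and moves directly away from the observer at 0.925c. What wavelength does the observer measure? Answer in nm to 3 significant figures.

Relativistic Doppler: λ_obs = λ_src √((1+β)/(1−β))
= 199 × √(1.9250/0.075000) = 199 × 5.0662 = 1010 nm

λ_obs ≈ 1010 nm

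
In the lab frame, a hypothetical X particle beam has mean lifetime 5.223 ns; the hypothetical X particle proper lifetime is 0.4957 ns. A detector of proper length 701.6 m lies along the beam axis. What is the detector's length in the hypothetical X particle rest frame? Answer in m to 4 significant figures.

Time dilation ⇒ γ = Δt/τ₀ = 5.223/0.4957 = 10.5366
Length contraction: L = L₀/γ = 701.6/10.5366 = 66.59 m

L ≈ 66.59 m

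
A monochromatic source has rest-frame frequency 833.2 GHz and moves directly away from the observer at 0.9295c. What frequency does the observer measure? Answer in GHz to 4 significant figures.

Relativistic Doppler: f_obs = f_src √((1−β)/(1+β))
= 833.2 × √(0.0705000/1.92950) = 833.2 × 0.191149 = 159.3 GHz

f_obs ≈ 159.3 GHz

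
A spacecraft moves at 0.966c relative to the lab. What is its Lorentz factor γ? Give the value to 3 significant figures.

γ ≈ 3.87

γ = 1/√(1 − β²) = 1/√(1 − 0.966²) = 1/√(0.066844) = 3.87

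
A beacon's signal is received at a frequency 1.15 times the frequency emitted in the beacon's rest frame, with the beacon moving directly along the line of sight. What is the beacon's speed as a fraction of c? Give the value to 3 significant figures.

β ≈ 0.139

f_obs/f_src = √((1+β)/(1−β)) = 1.15  ⇒  (1+β)/(1−β) = 1.3225
β = |1 − D²|/(1 + D²) = |1 − 1.3225|/(1 + 1.3225) = 0.139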